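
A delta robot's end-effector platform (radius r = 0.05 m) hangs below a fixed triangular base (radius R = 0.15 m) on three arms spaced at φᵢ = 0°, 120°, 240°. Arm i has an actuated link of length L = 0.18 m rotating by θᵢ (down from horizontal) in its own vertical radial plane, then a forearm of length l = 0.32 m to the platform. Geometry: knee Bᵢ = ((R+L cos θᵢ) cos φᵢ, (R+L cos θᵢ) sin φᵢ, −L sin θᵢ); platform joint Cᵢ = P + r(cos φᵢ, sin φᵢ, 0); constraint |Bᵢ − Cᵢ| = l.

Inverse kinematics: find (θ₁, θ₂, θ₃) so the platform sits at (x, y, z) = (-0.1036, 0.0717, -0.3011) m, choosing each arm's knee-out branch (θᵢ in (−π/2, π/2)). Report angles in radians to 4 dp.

rotate P by −φ1: (-0.1036, 0.0717, -0.3011)
  A=0.2036, B=-0.3011, C=(l²−L²−A²−y'²−z²)/(2L)=-0.1868
  θ1 = atan2(B,A) + arccos(C/0.3635) = 1.1344
arm 2 (φ=120.0°): x'=0.1139, y'=0.0539
  e−x'=-0.0139;  (l²−L²−(e−x')²−y'²−z²)/2L = -0.0660
  γ=atan2(-0.3011,-0.0139)=-1.6169;  ψ=arccos(-0.2189)=1.7915;  θ2=γ+ψ≈0.1746
φ3=240.0° → target in arm frame (-0.0103, -0.1256)
  e−x'=0.1103;  (l²−L²−(e−x')²−y'²−z²)/2L = -0.1350
  γ=atan2(-0.3011,0.1103)=-1.2197;  ψ=arccos(-0.4209)=2.0053;  θ3=γ+ψ≈0.7856

θ₁ = 1.1344, θ₂ = 0.1746, θ₃ = 0.7856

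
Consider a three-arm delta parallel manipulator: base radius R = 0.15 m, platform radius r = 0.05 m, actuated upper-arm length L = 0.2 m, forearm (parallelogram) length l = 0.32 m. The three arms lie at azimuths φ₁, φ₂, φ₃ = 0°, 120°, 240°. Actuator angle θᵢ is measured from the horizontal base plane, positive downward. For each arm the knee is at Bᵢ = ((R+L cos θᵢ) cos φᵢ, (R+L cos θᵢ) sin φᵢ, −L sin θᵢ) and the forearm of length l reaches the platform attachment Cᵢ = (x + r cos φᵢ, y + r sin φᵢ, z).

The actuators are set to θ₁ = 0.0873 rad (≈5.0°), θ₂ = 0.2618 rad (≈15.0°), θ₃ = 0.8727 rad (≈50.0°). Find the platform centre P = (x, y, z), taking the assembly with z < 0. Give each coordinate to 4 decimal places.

(0.0556, 0.0663, -0.2140)

arm 1 at φ=0.0°: (R−r)+L cos θ1 = 0.2992;  O1 = (0.2992, 0.0000, -0.0174)
O2 = (0.2932·cos120.0°, 0.2932·sin120.0°, -0.0518) = (-0.1466, 0.2539, -0.0518)
arm 3 at φ=240.0°: (R−r)+L cos θ3 = 0.2286;  O3 = (-0.1143, -0.1979, -0.1532)
subtract pairs → two planes through P
linear system: -0.8917x+0.5078y = -0.0012−-0.0687z; -0.8270x+-0.3959y = -0.0141−-0.2716z
det = 0.7730;  x = 0.0099+-0.2136z,  y = 0.0150+-0.2398z
quadratic in z: (1.1031)z²+(0.1513)z+(-0.0182)=0, √Δ=0.3209 → z ∈ {-0.2140, 0.0769}; z = -0.2140 (taking z<0)
x = 0.0556, y = 0.0663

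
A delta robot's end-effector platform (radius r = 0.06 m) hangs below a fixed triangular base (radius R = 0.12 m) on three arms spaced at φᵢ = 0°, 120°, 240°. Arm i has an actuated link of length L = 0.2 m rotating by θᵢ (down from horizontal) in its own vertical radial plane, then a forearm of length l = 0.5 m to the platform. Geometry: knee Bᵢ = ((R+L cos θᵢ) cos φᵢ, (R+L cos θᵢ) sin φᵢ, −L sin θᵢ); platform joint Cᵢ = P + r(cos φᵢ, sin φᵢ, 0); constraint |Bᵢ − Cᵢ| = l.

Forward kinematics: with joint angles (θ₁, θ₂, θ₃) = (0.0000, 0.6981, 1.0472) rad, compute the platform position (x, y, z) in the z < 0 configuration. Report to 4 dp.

S1 = (0.2600·cos0.0°, 0.2600·sin0.0°, 0.0000) = (0.2600, 0.0000, 0.0000)
φ2=120.0°: virtual centre (-0.1066, 0.1846, -0.1286), radius l
φ3=240.0°: virtual centre (-0.0800, -0.1386, -0.1732), radius l
subtract pairs → two planes through P
[-0.7332 0.3693 -0.2571]·P = -0.0056;  [-0.6800 -0.2771 -0.3464]·P = -0.0120
Cramer: x(z) = 0.0132-0.4384z;  y(z) = 0.0110-0.1742z
into |P−S₁|² = l²: 1.2226z² + 0.2126z + -0.1890 = 0;  Δ = 0.9693;  z = -0.4896 or 0.3157 → z<0 root = -0.4896
x = 0.2278, y = 0.0963

(0.2278, 0.0963, -0.4896)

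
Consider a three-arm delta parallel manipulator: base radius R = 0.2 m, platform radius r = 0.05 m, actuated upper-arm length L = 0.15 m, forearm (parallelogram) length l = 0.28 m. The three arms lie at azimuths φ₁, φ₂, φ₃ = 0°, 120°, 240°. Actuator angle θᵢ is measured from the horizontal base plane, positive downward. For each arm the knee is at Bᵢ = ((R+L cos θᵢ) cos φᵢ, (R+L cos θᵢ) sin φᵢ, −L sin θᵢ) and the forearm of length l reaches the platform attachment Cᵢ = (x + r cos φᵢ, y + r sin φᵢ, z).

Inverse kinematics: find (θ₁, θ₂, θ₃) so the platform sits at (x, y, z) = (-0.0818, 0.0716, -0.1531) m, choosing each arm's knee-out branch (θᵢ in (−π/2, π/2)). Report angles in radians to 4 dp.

rotate P by −φ1: (-0.0818, 0.0716, -0.1531)
  A cos θ + B sin θ = C:  0.2318·cos θ + -0.1531·sin θ = -0.0880
  θ1 = atan2(B,A) + arccos(C/0.2778) = 1.3094
arm 2 (φ=120.0°): x'=0.1029, y'=0.0350
  e−x'=0.0471;  (l²−L²−(e−x')²−y'²−z²)/2L = 0.0967
  θ2 = atan2(B,A) + arccos(C/0.1602) = -0.3499
φ3=240.0° → target in arm frame (-0.0211, -0.1066)
  A=0.1711, B=-0.1531, C=(l²−L²−A²−y'²−z²)/(2L)=-0.0273
  γ=atan2(-0.1531,0.1711)=-0.7299;  ψ=arccos(-0.1189)=1.6900;  θ3=γ+ψ≈0.9601

θ₁ = 1.3094, θ₂ = -0.3499, θ₃ = 0.9601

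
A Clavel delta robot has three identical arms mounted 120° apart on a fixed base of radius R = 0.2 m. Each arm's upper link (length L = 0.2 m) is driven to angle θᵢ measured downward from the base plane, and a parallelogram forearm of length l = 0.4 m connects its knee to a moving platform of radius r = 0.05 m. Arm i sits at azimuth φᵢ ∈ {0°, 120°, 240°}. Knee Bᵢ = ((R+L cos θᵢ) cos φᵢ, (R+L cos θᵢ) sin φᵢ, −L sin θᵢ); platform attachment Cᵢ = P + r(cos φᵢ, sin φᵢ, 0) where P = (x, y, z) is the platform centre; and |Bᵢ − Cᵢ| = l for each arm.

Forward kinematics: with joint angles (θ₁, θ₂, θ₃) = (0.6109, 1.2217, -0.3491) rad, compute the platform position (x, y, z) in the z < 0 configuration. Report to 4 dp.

(-0.0008, -0.1851, -0.2782)

O1 = (0.3138·cos0.0°, 0.3138·sin0.0°, -0.1147) = (0.3138, 0.0000, -0.1147)
arm 2 at φ=120.0°: (R−r)+L cos θ2 = 0.2184;  O2 = (-0.1092, 0.1891, -0.1879)
O3 = (0.3379·cos240.0°, 0.3379·sin240.0°, 0.0684) = (-0.1690, -0.2927, 0.0684)
subtract pairs → two planes through P
plane₁₂: -0.8461x+0.3783y+-0.1464z = -0.0286
Cramer: x(z) = 0.0163+0.0614z;  y(z) = -0.0392+0.5244z
into |P−O₁|² = l²: 1.2788z² + 0.1517z + -0.0568 = 0;  Δ = 0.3134;  z = -0.2782 or 0.1596 → z<0 root = -0.2782
x = -0.0008, y = -0.1851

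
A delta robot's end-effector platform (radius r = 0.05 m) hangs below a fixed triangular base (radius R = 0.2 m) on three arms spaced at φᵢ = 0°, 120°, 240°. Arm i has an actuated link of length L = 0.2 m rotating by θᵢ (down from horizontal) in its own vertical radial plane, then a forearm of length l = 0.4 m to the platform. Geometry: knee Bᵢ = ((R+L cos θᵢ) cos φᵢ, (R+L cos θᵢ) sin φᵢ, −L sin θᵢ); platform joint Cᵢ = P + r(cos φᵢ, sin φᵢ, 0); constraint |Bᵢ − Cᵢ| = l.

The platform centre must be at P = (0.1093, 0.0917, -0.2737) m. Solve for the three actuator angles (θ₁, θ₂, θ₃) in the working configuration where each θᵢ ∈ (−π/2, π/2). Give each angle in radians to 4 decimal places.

φ1=0.0° → target in arm frame (0.1093, 0.0917)
  A=0.0407, B=-0.2737, C=(l²−L²−A²−y'²−z²)/(2L)=0.0876
  √(A²+B²)=0.2767;  θ1 = -1.4232+1.2488 ≈ -0.1743
arm 2 (φ=120.0°): x'=0.0248, y'=-0.1405
  A cos θ + B sin θ = C:  0.1252·cos θ + -0.2737·sin θ = 0.0242
  √(A²+B²)=0.3010;  θ2 = -1.1417+1.4905 ≈ 0.3488
φ3=240.0° → target in arm frame (-0.1341, 0.0488)
  e−x'=0.2841;  (l²−L²−(e−x')²−y'²−z²)/2L = -0.0950
  γ=atan2(-0.2737,0.2841)=-0.7668;  ψ=arccos(-0.2407)=1.8139;  θ3=γ+ψ≈1.0471

θ₁ = -0.1743, θ₂ = 0.3488, θ₃ = 1.0471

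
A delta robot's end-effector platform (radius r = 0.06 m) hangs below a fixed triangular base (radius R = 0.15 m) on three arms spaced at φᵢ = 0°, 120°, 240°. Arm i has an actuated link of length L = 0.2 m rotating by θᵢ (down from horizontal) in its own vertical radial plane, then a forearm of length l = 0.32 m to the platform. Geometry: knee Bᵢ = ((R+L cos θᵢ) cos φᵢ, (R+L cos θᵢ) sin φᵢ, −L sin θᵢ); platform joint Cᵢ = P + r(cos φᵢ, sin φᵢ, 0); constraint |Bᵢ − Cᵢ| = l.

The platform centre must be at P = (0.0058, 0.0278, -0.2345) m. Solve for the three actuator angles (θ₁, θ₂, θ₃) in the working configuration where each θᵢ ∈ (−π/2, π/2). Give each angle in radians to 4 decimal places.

arm 1 (φ=0.0°): x'=0.0058, y'=0.0278
  A=0.0842, B=-0.2345, C=(l²−L²−A²−y'²−z²)/(2L)=-0.0011
  √(A²+B²)=0.2492;  θ1 = -1.2261+1.5753 ≈ 0.3493
φ2=120.0° → target in arm frame (0.0212, -0.0189)
  A cos θ + B sin θ = C:  0.0688·cos θ + -0.2345·sin θ = 0.0058
  θ2 = atan2(B,A) + arccos(C/0.2444) = 0.2618
φ3=240.0° → target in arm frame (-0.0270, -0.0089)
  e−x'=0.1170;  (l²−L²−(e−x')²−y'²−z²)/2L = -0.0159
  √(A²+B²)=0.2621;  θ3 = -1.1081+1.6314 ≈ 0.5233

θ₁ = 0.3493, θ₂ = 0.2618, θ₃ = 0.5233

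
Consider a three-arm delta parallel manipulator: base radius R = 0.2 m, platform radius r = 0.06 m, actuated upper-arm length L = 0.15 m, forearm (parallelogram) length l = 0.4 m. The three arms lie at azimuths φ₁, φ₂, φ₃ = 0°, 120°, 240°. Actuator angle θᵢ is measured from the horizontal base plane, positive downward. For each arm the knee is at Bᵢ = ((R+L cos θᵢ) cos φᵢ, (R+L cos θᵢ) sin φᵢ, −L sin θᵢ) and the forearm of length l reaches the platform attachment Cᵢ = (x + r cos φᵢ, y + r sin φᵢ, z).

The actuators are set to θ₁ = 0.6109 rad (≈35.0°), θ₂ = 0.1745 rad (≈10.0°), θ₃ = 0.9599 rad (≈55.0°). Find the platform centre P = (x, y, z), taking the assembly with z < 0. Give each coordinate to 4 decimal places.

φ1=0.0°: virtual centre (0.2629, 0.0000, -0.0860), radius l
arm 2 at φ=120.0°: ρ2 = 0.2877;  S2 = (-0.1439, 0.2492, -0.0260)
S3 = (0.2260·cos240.0°, 0.2260·sin240.0°, -0.1229) = (-0.1130, -0.1958, -0.1229)
subtract pairs → two planes through P
linear system: -0.8135x+0.4983y = 0.0070−0.1200z; -0.7518x+-0.3915y = -0.0103−-0.0737z
Cramer: x(z) = 0.0035+0.0148z;  y(z) = 0.0196-0.2166z
sphere 1 gives Az²+Bz+C=0 with A=1.0471, B=0.1559, C=-0.0849;  B²−4AC=0.3800;  roots -0.3688, 0.2199;  negative root z = -0.3688
x = -0.0020, y = 0.0995

(-0.0020, 0.0995, -0.3688)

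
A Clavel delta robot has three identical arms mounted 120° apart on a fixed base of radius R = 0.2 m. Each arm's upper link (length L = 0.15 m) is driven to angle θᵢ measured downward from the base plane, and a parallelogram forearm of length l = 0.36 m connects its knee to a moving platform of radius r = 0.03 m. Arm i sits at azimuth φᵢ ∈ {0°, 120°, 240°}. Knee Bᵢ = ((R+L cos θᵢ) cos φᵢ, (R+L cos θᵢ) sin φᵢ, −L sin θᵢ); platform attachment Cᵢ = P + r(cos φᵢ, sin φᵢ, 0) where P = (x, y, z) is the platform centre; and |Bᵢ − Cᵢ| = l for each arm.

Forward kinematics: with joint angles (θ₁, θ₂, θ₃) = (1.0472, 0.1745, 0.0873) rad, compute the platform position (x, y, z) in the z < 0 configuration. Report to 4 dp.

(-0.0970, -0.0061, -0.2421)

S1 = (0.2450·cos0.0°, 0.2450·sin0.0°, -0.1299) = (0.2450, 0.0000, -0.1299)
S2 = (0.3177·cos120.0°, 0.3177·sin120.0°, -0.0260) = (-0.1589, 0.2752, -0.0260)
φ3=240.0°: virtual centre (-0.1597, -0.2766, -0.0131), radius l
|S₂|²−|S₁|² = 0.0247;  |S₃|²−|S₁|² = 0.0253
linear system: -0.8077x+0.5503y = 0.0247−0.2077z; -0.8094x+-0.5533y = 0.0253−0.2337z
det = 0.8923;  x = -0.0309+0.2729z,  y = -0.0005+0.0231z
sphere 1 gives Az²+Bz+C=0 with A=1.0750, B=0.1092, C=-0.0366;  B²−4AC=0.1692;  roots -0.2421, 0.1406;  negative root z = -0.2421
x = -0.0970, y = -0.0061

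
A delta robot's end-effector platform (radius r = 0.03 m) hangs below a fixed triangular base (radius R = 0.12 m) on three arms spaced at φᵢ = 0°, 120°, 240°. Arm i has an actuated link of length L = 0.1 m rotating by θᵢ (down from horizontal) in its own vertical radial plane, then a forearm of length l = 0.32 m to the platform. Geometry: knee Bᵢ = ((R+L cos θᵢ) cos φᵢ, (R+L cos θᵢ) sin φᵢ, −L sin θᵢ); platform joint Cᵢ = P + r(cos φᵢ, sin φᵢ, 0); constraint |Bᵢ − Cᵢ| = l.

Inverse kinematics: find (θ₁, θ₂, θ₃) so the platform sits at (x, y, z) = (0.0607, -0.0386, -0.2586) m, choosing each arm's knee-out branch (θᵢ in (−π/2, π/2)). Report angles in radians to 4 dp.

θ₁ = -0.3487, θ₂ = 0.5237, θ₃ = 0.0874

φ1=0.0° → target in arm frame (0.0607, -0.0386)
  A cos θ + B sin θ = C:  0.0293·cos θ + -0.2586·sin θ = 0.1159
  γ=atan2(-0.2586,0.0293)=-1.4580;  ψ=arccos(0.4453)=1.1093;  θ1=γ+ψ≈-0.3487
rotate P by −φ2: (-0.0638, -0.0333, -0.2586)
  e−x'=0.1538;  (l²−L²−(e−x')²−y'²−z²)/2L = 0.0039
  √(A²+B²)=0.3009;  θ2 = -1.0343+1.5580 ≈ 0.5237
φ3=240.0° → target in arm frame (0.0031, 0.0719)
  e−x'=0.0869;  (l²−L²−(e−x')²−y'²−z²)/2L = 0.0640
  θ3 = atan2(B,A) + arccos(C/0.2728) = 0.0874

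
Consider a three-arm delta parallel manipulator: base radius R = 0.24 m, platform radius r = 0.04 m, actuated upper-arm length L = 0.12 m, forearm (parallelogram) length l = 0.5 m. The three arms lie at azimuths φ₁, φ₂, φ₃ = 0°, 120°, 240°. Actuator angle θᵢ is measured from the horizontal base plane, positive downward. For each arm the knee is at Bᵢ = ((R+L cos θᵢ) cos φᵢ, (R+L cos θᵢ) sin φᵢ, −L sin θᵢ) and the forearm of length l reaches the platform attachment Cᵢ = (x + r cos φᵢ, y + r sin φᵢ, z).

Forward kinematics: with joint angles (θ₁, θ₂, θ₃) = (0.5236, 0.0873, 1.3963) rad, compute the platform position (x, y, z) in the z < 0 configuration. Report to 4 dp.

arm 1 at φ=0.0°: e+L cos θ1 = 0.3039;  S1 = (0.3039, 0.0000, -0.0600)
S2 = (0.3195·cos120.0°, 0.3195·sin120.0°, -0.0105) = (-0.1598, 0.2767, -0.0105)
φ3=240.0°: virtual centre (-0.1104, -0.1912, -0.1182), radius l
subtract pairs → two planes through P
linear system: -0.9274x+0.5535y = 0.0062−0.0991z; -0.8287x+-0.3825y = -0.0332−-0.1164z
Cramer: x(z) = 0.0197-0.0326z;  y(z) = 0.0443-0.2336z
into |P−S₁|² = l²: 1.0556z² + 0.1178z + -0.1636 = 0;  Δ = 0.7049;  z = -0.4535 or 0.3418 → z<0 root = -0.4535
x = 0.0345, y = 0.1502

(0.0345, 0.1502, -0.4535)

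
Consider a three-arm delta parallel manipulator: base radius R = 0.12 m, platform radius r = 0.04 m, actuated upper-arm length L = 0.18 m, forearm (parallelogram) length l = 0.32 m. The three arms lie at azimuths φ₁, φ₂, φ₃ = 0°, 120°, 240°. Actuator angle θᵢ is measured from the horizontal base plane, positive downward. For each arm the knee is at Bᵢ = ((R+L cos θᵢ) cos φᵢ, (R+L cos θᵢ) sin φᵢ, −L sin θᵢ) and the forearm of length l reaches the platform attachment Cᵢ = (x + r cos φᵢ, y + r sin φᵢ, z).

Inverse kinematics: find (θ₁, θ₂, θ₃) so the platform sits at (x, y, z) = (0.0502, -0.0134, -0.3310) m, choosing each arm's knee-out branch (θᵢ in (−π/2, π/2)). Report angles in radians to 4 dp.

θ₁ = 0.4363, θ₂ = 0.7852, θ₃ = 0.6982

arm 1 (φ=0.0°): x'=0.0502, y'=-0.0134
  A=0.0298, B=-0.3310, C=(l²−L²−A²−y'²−z²)/(2L)=-0.1129
  θ1 = atan2(B,A) + arccos(C/0.3323) = 0.4363
arm 2 (φ=120.0°): x'=-0.0367, y'=-0.0368
  A cos θ + B sin θ = C:  0.1167·cos θ + -0.3310·sin θ = -0.1515
  θ2 = atan2(B,A) + arccos(C/0.3510) = 0.7852
rotate P by −φ3: (-0.0135, 0.0502, -0.3310)
  A cos θ + B sin θ = C:  0.0935·cos θ + -0.3310·sin θ = -0.1412
  γ=atan2(-0.3310,0.0935)=-1.2955;  ψ=arccos(-0.4104)=1.9937;  θ3=γ+ψ≈0.6982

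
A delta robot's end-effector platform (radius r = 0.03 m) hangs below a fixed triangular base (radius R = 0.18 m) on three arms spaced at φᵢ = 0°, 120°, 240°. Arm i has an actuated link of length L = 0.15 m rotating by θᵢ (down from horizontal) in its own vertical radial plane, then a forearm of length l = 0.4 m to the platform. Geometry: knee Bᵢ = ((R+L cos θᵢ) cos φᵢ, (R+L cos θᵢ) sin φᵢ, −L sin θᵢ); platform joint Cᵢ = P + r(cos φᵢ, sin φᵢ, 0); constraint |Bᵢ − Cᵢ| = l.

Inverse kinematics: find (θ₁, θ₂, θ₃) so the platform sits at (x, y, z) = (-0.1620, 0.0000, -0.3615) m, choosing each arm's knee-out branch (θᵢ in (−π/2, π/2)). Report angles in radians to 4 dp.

θ₁ = 1.3961, θ₂ = 0.3489, θ₃ = 0.3489

arm 1 (φ=0.0°): x'=-0.1620, y'=0.0000
  e−x'=0.3120;  (l²−L²−(e−x')²−y'²−z²)/2L = -0.3018
  √(A²+B²)=0.4775;  θ1 = -0.8588+2.2548 ≈ 1.3961
arm 2 (φ=120.0°): x'=0.0810, y'=0.1403
  e−x'=0.0690;  (l²−L²−(e−x')²−y'²−z²)/2L = -0.0588
  √(A²+B²)=0.3680;  θ2 = -1.3822+1.7311 ≈ 0.3489
rotate P by −φ3: (0.0810, -0.1403, -0.3615)
  A=0.0690, B=-0.3615, C=(l²−L²−A²−y'²−z²)/(2L)=-0.0588
  γ=atan2(-0.3615,0.0690)=-1.3822;  ψ=arccos(-0.1596)=1.7311;  θ3=γ+ψ≈0.3489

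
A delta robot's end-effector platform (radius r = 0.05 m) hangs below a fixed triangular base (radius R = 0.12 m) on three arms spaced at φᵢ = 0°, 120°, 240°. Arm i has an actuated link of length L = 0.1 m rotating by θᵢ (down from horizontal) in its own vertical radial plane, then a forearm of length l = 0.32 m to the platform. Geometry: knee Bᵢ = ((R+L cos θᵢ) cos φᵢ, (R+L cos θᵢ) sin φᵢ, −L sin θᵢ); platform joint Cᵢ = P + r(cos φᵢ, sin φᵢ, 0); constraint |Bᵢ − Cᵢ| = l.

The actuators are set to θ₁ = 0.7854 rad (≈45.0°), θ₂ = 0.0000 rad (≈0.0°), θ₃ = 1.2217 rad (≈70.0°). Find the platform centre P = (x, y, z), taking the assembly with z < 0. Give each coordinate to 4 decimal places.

O1 = (0.1407·cos0.0°, 0.1407·sin0.0°, -0.0707) = (0.1407, 0.0000, -0.0707)
O2 = (0.1700·cos120.0°, 0.1700·sin120.0°, 0.0000) = (-0.0850, 0.1472, 0.0000)
φ3=240.0°: virtual centre (-0.0521, -0.0902, -0.0940), radius l
eliminate P² terms by subtracting sphere 1 from 2 and 3
plane₁₂: -0.4514x+0.2944y+0.1414z = 0.0041
det = 0.1950;  x = 0.0039+0.0607z,  y = 0.0199+-0.3873z
sphere 1 gives Az²+Bz+C=0 with A=1.1537, B=0.1094, C=-0.0783;  B²−4AC=0.3733;  roots -0.3122, 0.2174;  negative root z = -0.3122
x = -0.0150, y = 0.1409

(-0.0150, 0.1409, -0.3122)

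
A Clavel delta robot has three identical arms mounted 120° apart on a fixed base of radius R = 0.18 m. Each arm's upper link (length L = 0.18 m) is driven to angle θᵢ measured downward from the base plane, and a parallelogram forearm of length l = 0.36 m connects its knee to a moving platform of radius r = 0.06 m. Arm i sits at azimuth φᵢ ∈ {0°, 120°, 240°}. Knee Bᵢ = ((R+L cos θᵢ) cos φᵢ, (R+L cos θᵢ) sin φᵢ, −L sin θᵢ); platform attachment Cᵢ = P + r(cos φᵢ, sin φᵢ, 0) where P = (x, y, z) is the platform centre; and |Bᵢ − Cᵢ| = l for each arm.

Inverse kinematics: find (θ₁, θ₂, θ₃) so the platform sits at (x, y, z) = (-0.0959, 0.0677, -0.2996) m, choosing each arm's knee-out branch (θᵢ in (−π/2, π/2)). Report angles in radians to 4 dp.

θ₁ = 0.9598, θ₂ = -0.0001, θ₃ = 0.6107

arm 1 (φ=0.0°): x'=-0.0959, y'=0.0677
  A cos θ + B sin θ = C:  0.2159·cos θ + -0.2996·sin θ = -0.1215
  θ1 = atan2(B,A) + arccos(C/0.3693) = 0.9598
φ2=120.0° → target in arm frame (0.1066, 0.0492)
  e−x'=0.0134;  (l²−L²−(e−x')²−y'²−z²)/2L = 0.0134
  θ2 = atan2(B,A) + arccos(C/0.2999) = -0.0001
φ3=240.0° → target in arm frame (-0.0107, -0.1169)
  A=0.1307, B=-0.2996, C=(l²−L²−A²−y'²−z²)/(2L)=-0.0647
  √(A²+B²)=0.3269;  θ3 = -1.1595+1.7702 ≈ 0.6107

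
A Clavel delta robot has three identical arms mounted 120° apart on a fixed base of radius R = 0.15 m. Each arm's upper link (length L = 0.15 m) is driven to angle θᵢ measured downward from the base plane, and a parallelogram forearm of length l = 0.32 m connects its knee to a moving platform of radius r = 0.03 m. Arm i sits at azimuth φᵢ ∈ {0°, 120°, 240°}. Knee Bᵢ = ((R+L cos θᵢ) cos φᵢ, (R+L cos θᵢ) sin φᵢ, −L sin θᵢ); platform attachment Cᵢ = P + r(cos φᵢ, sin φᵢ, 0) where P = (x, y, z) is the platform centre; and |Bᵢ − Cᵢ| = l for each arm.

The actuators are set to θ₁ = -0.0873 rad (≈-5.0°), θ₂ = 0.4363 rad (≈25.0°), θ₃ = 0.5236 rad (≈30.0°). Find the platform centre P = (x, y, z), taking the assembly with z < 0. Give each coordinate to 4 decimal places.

(0.0509, 0.0079, -0.2205)

S1 = (0.2694·cos0.0°, 0.2694·sin0.0°, 0.0131) = (0.2694, 0.0000, 0.0131)
arm 2 at φ=120.0°: ρ2 = 0.2559;  S2 = (-0.1280, 0.2217, -0.0634)
S3 = (0.2499·cos240.0°, 0.2499·sin240.0°, -0.0750) = (-0.1250, -0.2164, -0.0750)
|S₂|²−|S₁|² = -0.0032;  |S₃|²−|S₁|² = -0.0047
linear system: -0.7948x+0.4433y = -0.0032−-0.1529z; -0.7888x+-0.4328y = -0.0047−-0.1762z
Cramer: x(z) = 0.0050-0.2080z;  y(z) = 0.0017-0.0279z
quadratic in z: (1.0440)z²+(0.0837)z+(-0.0323)=0, √Δ=0.3768 → z ∈ {-0.2205, 0.1403}; z = -0.2205 (taking z<0)
x = 0.0509, y = 0.0079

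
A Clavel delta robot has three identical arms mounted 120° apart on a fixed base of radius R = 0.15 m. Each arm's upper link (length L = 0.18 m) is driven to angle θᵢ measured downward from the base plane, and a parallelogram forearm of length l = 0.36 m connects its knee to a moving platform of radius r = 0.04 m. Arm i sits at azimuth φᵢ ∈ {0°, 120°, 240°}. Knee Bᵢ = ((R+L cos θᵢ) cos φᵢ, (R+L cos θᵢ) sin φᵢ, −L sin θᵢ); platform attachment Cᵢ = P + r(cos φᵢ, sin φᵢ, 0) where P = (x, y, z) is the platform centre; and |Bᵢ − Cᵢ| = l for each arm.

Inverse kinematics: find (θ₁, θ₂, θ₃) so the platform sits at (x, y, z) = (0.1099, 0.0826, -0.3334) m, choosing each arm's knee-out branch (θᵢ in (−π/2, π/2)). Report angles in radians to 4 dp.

θ₁ = 0.1743, θ₂ = 0.6110, θ₃ = 1.1343

rotate P by −φ1: (0.1099, 0.0826, -0.3334)
  A cos θ + B sin θ = C:  0.0001·cos θ + -0.3334·sin θ = -0.0577
  θ1 = atan2(B,A) + arccos(C/0.3334) = 0.1743
arm 2 (φ=120.0°): x'=0.0166, y'=-0.1365
  A cos θ + B sin θ = C:  0.0934·cos θ + -0.3334·sin θ = -0.1147
  θ2 = atan2(B,A) + arccos(C/0.3462) = 0.6110
arm 3 (φ=240.0°): x'=-0.1265, y'=0.0539
  A=0.2365, B=-0.3334, C=(l²−L²−A²−y'²−z²)/(2L)=-0.2022
  θ3 = atan2(B,A) + arccos(C/0.4088) = 1.1343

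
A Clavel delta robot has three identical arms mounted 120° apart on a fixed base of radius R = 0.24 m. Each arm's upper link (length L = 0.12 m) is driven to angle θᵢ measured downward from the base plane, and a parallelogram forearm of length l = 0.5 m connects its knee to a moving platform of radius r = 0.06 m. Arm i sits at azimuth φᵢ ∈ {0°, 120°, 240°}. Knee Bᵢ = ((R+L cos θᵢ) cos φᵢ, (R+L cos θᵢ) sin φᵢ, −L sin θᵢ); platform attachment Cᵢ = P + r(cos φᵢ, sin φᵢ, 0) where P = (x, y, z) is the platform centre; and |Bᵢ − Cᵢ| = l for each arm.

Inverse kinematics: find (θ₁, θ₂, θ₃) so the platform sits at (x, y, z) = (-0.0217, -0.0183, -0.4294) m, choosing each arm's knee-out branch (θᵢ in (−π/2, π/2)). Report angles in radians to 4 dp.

θ₁ = 0.3494, θ₂ = 0.2618, θ₃ = 0.0877

arm 1 (φ=0.0°): x'=-0.0217, y'=-0.0183
  A=0.2017, B=-0.4294, C=(l²−L²−A²−y'²−z²)/(2L)=0.0425
  γ=atan2(-0.4294,0.2017)=-1.1317;  ψ=arccos(0.0896)=1.4811;  θ1=γ+ψ≈0.3494
arm 2 (φ=120.0°): x'=-0.0050, y'=0.0279
  A cos θ + B sin θ = C:  0.1850·cos θ + -0.4294·sin θ = 0.0675
  √(A²+B²)=0.4676;  θ2 = -1.1640+1.4258 ≈ 0.2618
rotate P by −φ3: (0.0267, -0.0096, -0.4294)
  e−x'=0.1533;  (l²−L²−(e−x')²−y'²−z²)/2L = 0.1151
  θ3 = atan2(B,A) + arccos(C/0.4559) = 0.0877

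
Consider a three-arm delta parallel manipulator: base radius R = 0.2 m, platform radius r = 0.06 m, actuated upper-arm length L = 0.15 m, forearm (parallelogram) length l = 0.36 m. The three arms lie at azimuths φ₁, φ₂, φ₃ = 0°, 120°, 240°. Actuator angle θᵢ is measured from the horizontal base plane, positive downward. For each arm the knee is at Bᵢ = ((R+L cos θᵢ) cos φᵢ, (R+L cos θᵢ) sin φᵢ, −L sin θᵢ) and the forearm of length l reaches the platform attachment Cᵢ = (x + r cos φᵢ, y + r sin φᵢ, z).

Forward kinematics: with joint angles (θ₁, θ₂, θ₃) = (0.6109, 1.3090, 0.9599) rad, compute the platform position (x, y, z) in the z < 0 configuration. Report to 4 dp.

φ1=0.0°: virtual centre (0.2629, 0.0000, -0.0860), radius l
φ2=120.0°: virtual centre (-0.0894, 0.1549, -0.1449), radius l
S3 = (0.2260·cos240.0°, 0.2260·sin240.0°, -0.1229) = (-0.1130, -0.1958, -0.1229)
eliminate P² terms by subtracting sphere 1 from 2 and 3
[-0.7046 0.3097 -0.1177]·P = -0.0235;  [-0.7518 -0.3915 -0.0737]·P = -0.0103
Cramer: x(z) = 0.0244-0.1354z;  y(z) = -0.0205+0.0719z
sphere 1 gives Az²+Bz+C=0 with A=1.0235, B=0.2337, C=-0.0649;  B²−4AC=0.3204;  roots -0.3907, 0.1623;  negative root z = -0.3907
x = 0.0773, y = -0.0486

(0.0773, -0.0486, -0.3907)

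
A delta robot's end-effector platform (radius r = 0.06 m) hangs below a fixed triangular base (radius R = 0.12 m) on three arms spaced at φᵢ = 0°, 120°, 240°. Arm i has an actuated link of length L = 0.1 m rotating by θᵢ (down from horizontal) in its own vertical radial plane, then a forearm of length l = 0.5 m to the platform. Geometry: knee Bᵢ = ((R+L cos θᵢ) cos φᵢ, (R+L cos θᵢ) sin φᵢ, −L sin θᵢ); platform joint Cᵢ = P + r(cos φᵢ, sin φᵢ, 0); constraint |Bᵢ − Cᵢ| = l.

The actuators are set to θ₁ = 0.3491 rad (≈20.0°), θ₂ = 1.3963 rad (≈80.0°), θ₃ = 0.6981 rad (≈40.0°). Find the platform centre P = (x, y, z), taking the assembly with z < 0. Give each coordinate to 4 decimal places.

φ1=0.0°: virtual centre (0.1540, 0.0000, -0.0342), radius l
arm 2 at φ=120.0°: e+L cos θ2 = 0.0774;  centre 2 = (-0.0387, 0.0670, -0.0985)
centre 3 = (0.1366·cos240.0°, 0.1366·sin240.0°, -0.0643) = (-0.0683, -0.1183, -0.0643)
|centre ₂|²−|centre ₁|² = -0.0092;  |centre ₃|²−|centre ₁|² = -0.0021
[-0.3853 0.1340 -0.1286]·P = -0.0092;  [-0.4445 -0.2366 -0.0601]·P = -0.0021
Cramer: x(z) = 0.0163-0.2553z;  y(z) = -0.0218+0.2254z
into |P−centre ₁|² = l²: 1.1160z² + 0.1289z + -0.2294 = 0;  Δ = 1.0406;  z = -0.5148 or 0.3993 → z<0 root = -0.5148
x = 0.1477, y = -0.1378

(0.1477, -0.1378, -0.5148)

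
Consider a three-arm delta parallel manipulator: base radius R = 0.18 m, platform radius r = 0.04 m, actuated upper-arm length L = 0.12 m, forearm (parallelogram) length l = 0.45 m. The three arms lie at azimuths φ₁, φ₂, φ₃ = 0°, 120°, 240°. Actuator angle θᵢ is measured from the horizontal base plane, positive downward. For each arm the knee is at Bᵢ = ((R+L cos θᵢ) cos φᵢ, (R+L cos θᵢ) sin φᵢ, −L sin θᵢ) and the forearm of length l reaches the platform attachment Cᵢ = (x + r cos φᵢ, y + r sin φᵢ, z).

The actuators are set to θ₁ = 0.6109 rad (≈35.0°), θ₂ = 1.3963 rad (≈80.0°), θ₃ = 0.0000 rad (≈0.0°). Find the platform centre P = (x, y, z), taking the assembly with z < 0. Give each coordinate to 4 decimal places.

(0.0216, -0.1775, -0.4210)

φ1=0.0°: virtual centre (0.2383, 0.0000, -0.0688), radius l
arm 2 at φ=120.0°: (R−r)+L cos θ2 = 0.1608;  centre 2 = (-0.0804, 0.1393, -0.1182)
centre 3 = (0.2600·cos240.0°, 0.2600·sin240.0°, 0.0000) = (-0.1300, -0.2252, 0.0000)
subtract pairs → two planes through P
plane₁₂: -0.6374x+0.2786y+-0.0987z = -0.0217
det = 0.4922;  x = 0.0164+-0.0124z,  y = -0.0403+0.3259z
into |P−centre ₁|² = l²: 1.1064z² + 0.1169z + -0.1469 = 0;  Δ = 0.6638;  z = -0.4210 or 0.3154 → z<0 root = -0.4210
x = 0.0216, y = -0.1775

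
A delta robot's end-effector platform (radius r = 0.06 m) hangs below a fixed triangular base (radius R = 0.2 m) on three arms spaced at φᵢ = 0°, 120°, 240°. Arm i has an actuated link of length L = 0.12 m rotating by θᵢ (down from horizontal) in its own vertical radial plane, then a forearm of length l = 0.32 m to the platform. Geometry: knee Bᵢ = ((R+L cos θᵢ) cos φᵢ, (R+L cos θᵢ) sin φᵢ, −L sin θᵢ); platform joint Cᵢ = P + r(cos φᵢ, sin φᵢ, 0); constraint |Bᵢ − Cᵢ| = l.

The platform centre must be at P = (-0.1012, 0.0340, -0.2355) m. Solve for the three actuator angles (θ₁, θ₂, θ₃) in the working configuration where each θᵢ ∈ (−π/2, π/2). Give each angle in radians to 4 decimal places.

θ₁ = 1.1349, θ₂ = -0.1740, θ₃ = 0.3492

φ1=0.0° → target in arm frame (-0.1012, 0.0340)
  A=0.2412, B=-0.2355, C=(l²−L²−A²−y'²−z²)/(2L)=-0.1116
  γ=atan2(-0.2355,0.2412)=-0.7734;  ψ=arccos(-0.3312)=1.9083;  θ1=γ+ψ≈1.1349
arm 2 (φ=120.0°): x'=0.0800, y'=0.0706
  A cos θ + B sin θ = C:  0.0600·cos θ + -0.2355·sin θ = 0.0998
  √(A²+B²)=0.2430;  θ2 = -1.3215+1.1475 ≈ -0.1740
φ3=240.0° → target in arm frame (0.0212, -0.1046)
  e−x'=0.1188;  (l²−L²−(e−x')²−y'²−z²)/2L = 0.0311
  γ=atan2(-0.2355,0.1188)=-1.1034;  ψ=arccos(0.1179)=1.4526;  θ3=γ+ψ≈0.3492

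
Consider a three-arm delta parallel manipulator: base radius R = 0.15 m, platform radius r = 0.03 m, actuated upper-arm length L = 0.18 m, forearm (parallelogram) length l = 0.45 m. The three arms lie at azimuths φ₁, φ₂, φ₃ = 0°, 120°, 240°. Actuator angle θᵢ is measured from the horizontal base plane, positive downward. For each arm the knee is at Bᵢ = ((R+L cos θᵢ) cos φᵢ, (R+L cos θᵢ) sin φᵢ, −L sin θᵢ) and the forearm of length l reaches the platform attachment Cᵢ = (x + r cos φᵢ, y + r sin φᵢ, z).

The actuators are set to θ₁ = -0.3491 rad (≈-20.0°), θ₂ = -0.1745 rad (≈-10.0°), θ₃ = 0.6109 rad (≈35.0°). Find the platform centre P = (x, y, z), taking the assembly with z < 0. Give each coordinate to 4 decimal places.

(0.0782, 0.0987, -0.3235)

arm 1 at φ=0.0°: e+L cos θ1 = 0.2891;  S1 = (0.2891, 0.0000, 0.0616)
arm 2 at φ=120.0°: e+L cos θ2 = 0.2973;  S2 = (-0.1486, 0.2574, 0.0313)
S3 = (0.2674·cos240.0°, 0.2674·sin240.0°, -0.1032) = (-0.1337, -0.2316, -0.1032)
|S₂|²−|S₁|² = 0.0019;  |S₃|²−|S₁|² = -0.0052
linear system: -0.8756x+0.5149y = 0.0019−-0.0606z; -0.8457x+-0.4632y = -0.0052−-0.3296z
Cramer: x(z) = 0.0021-0.2352z;  y(z) = 0.0074-0.2822z
into |P−S₁|² = l²: 1.1350z² + 0.0077z + -0.1163 = 0;  Δ = 0.5279;  z = -0.3235 or 0.3167 → z<0 root = -0.3235
x = 0.0782, y = 0.0987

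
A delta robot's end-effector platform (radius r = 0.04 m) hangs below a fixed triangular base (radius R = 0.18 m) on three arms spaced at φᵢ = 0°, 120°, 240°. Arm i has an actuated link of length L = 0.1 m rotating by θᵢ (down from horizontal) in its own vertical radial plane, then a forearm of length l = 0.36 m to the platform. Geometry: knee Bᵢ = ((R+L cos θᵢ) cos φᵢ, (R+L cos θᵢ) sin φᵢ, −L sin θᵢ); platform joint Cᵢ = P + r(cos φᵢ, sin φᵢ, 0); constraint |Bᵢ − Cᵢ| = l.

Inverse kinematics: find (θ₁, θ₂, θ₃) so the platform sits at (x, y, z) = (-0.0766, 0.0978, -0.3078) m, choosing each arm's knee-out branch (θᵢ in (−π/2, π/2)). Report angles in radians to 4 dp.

θ₁ = 1.0467, θ₂ = -0.3493, θ₃ = 0.8722

rotate P by −φ1: (-0.0766, 0.0978, -0.3078)
  e−x'=0.2166;  (l²−L²−(e−x')²−y'²−z²)/2L = -0.1581
  γ=atan2(-0.3078,0.2166)=-0.9576;  ψ=arccos(-0.4201)=2.0043;  θ1=γ+ψ≈1.0467
φ2=120.0° → target in arm frame (0.1230, 0.0174)
  A=0.0170, B=-0.3078, C=(l²−L²−A²−y'²−z²)/(2L)=0.1213
  θ2 = atan2(B,A) + arccos(C/0.3083) = -0.3493
rotate P by −φ3: (-0.0464, -0.1152, -0.3078)
  e−x'=0.1864;  (l²−L²−(e−x')²−y'²−z²)/2L = -0.1158
  γ=atan2(-0.3078,0.1864)=-1.0263;  ψ=arccos(-0.3219)=1.8985;  θ3=γ+ψ≈0.8722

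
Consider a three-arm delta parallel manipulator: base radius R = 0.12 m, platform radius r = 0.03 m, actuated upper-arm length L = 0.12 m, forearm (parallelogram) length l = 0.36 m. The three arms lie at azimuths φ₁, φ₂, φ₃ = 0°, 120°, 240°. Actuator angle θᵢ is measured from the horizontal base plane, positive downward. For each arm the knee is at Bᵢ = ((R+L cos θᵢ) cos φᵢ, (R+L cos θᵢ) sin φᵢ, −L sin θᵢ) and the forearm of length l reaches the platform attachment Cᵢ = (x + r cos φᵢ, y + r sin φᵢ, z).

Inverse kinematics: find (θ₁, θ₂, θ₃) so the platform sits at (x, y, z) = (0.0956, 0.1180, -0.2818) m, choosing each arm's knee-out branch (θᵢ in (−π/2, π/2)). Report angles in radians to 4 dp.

rotate P by −φ1: (0.0956, 0.1180, -0.2818)
  e−x'=-0.0056;  (l²−L²−(e−x')²−y'²−z²)/2L = 0.0910
  γ=atan2(-0.2818,-0.0056)=-1.5907;  ψ=arccos(0.3228)=1.2421;  θ1=γ+ψ≈-0.3485
φ2=120.0° → target in arm frame (0.0544, -0.1418)
  A=0.0356, B=-0.2818, C=(l²−L²−A²−y'²−z²)/(2L)=0.0601
  γ=atan2(-0.2818,0.0356)=-1.4451;  ψ=arccos(0.2115)=1.3577;  θ2=γ+ψ≈-0.0874
rotate P by −φ3: (-0.1500, 0.0238, -0.2818)
  e−x'=0.2400;  (l²−L²−(e−x')²−y'²−z²)/2L = -0.0932
  γ=atan2(-0.2818,0.2400)=-0.8654;  ψ=arccos(-0.2518)=1.8254;  θ3=γ+ψ≈0.9600

θ₁ = -0.3485, θ₂ = -0.0874, θ₃ = 0.9600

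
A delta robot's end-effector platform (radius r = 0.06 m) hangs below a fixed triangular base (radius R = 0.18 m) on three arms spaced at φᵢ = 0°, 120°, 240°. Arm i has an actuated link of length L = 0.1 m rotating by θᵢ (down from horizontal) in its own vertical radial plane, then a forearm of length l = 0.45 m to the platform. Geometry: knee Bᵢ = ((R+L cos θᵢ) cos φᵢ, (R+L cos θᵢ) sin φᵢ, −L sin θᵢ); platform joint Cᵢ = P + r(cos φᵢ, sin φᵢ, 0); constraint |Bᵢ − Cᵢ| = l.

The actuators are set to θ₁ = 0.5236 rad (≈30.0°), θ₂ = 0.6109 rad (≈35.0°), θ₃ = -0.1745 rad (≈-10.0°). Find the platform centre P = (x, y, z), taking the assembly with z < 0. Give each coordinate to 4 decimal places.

(-0.0393, -0.0899, -0.4160)

arm 1 at φ=0.0°: ρ1 = 0.2066;  O1 = (0.2066, 0.0000, -0.0500)
arm 2 at φ=120.0°: ρ2 = 0.2019;  O2 = (-0.1010, 0.1749, -0.0574)
arm 3 at φ=240.0°: ρ3 = 0.2185;  O3 = (-0.1092, -0.1892, 0.0174)
subtract pairs → two planes through P
[-0.6151 0.3497 -0.0147]·P = -0.0011;  [-0.6317 -0.3784 0.1347]·P = 0.0029
det = 0.4537;  x = -0.0013+0.0916z,  y = -0.0054+0.2032z
into |P−O₁|² = l²: 1.0497z² + 0.0597z + -0.1568 = 0;  Δ = 0.6618;  z = -0.4160 or 0.3591 → z<0 root = -0.4160
x = -0.0393, y = -0.0899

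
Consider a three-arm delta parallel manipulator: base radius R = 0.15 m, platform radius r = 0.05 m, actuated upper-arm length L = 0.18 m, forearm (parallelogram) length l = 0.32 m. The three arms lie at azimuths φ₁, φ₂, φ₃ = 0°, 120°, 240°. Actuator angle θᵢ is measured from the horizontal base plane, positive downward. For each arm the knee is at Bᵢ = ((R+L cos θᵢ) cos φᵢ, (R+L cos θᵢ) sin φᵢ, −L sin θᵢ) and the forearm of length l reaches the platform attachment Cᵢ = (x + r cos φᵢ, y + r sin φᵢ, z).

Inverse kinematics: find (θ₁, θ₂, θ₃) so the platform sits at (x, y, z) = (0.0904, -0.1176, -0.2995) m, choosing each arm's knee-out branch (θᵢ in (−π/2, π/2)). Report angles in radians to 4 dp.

arm 1 (φ=0.0°): x'=0.0904, y'=-0.1176
  e−x'=0.0096;  (l²−L²−(e−x')²−y'²−z²)/2L = -0.0934
  θ1 = atan2(B,A) + arccos(C/0.2997) = 0.3490
rotate P by −φ2: (-0.1470, -0.0195, -0.2995)
  A=0.2470, B=-0.2995, C=(l²−L²−A²−y'²−z²)/(2L)=-0.2253
  γ=atan2(-0.2995,0.2470)=-0.8811;  ψ=arccos(-0.5803)=2.1899;  θ2=γ+ψ≈1.3089
rotate P by −φ3: (0.0566, 0.1371, -0.2995)
  A=0.0434, B=-0.2995, C=(l²−L²−A²−y'²−z²)/(2L)=-0.1121
  γ=atan2(-0.2995,0.0434)=-1.4270;  ψ=arccos(-0.3706)=1.9504;  θ3=γ+ψ≈0.5234

θ₁ = 0.3490, θ₂ = 1.3089, θ₃ = 0.5234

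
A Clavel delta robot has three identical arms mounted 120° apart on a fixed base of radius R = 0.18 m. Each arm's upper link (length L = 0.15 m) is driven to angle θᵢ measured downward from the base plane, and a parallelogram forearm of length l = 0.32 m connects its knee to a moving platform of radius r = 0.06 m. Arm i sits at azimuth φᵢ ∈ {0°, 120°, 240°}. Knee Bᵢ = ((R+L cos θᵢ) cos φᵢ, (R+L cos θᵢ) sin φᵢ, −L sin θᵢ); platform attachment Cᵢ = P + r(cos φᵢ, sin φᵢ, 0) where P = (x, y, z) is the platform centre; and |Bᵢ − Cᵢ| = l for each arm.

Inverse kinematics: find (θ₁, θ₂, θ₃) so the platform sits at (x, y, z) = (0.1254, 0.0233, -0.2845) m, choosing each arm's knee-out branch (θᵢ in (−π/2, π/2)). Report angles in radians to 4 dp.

θ₁ = -0.0001, θ₂ = 0.9595, θ₃ = 1.1341

rotate P by −φ1: (0.1254, 0.0233, -0.2845)
  A=-0.0054, B=-0.2845, C=(l²−L²−A²−y'²−z²)/(2L)=-0.0054
  γ=atan2(-0.2845,-0.0054)=-1.5898;  ψ=arccos(-0.0189)=1.5897;  θ1=γ+ψ≈-0.0001
arm 2 (φ=120.0°): x'=-0.0425, y'=-0.1202
  e−x'=0.1625;  (l²−L²−(e−x')²−y'²−z²)/2L = -0.1397
  θ2 = atan2(B,A) + arccos(C/0.3276) = 0.9595
rotate P by −φ3: (-0.0829, 0.0969, -0.2845)
  A=0.2029, B=-0.2845, C=(l²−L²−A²−y'²−z²)/(2L)=-0.1720
  γ=atan2(-0.2845,0.2029)=-0.9513;  ψ=arccos(-0.4922)=2.0854;  θ3=γ+ψ≈1.1341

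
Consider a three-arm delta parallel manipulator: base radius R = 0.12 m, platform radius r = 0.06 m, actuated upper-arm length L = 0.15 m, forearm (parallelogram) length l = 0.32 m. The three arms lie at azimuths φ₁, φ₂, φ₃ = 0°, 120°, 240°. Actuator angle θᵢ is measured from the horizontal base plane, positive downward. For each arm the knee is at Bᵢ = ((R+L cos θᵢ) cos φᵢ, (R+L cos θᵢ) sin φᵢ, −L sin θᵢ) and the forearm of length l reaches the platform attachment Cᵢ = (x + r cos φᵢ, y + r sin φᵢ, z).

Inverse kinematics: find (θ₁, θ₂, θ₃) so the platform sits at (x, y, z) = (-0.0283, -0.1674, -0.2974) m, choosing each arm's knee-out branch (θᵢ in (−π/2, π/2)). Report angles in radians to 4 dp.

arm 1 (φ=0.0°): x'=-0.0283, y'=-0.1674
  A cos θ + B sin θ = C:  0.0883·cos θ + -0.2974·sin θ = -0.1479
  γ=atan2(-0.2974,0.0883)=-1.2822;  ψ=arccos(-0.4767)=2.0677;  θ1=γ+ψ≈0.7855
φ2=120.0° → target in arm frame (-0.1308, 0.1082)
  e−x'=0.1908;  (l²−L²−(e−x')²−y'²−z²)/2L = -0.1889
  γ=atan2(-0.2974,0.1908)=-1.0003;  ψ=arccos(-0.5346)=2.1348;  θ2=γ+ψ≈1.1345
rotate P by −φ3: (0.1591, 0.0592, -0.2974)
  e−x'=-0.0991;  (l²−L²−(e−x')²−y'²−z²)/2L = -0.0729
  √(A²+B²)=0.3135;  θ3 = -1.8925+1.8056 ≈ -0.0870

θ₁ = 0.7855, θ₂ = 1.1345, θ₃ = -0.0870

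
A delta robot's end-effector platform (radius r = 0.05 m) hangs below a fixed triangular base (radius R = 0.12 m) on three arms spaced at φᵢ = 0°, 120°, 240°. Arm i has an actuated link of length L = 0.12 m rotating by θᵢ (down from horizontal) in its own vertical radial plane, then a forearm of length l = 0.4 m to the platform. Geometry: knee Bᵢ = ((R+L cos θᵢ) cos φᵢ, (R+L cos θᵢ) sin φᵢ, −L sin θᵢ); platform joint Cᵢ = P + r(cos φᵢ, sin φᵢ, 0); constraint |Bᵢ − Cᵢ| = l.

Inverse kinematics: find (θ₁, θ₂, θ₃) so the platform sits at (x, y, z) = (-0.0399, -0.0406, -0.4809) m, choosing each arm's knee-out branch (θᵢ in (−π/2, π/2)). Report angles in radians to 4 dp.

arm 1 (φ=0.0°): x'=-0.0399, y'=-0.0406
  e−x'=0.1099;  (l²−L²−(e−x')²−y'²−z²)/2L = -0.4141
  √(A²+B²)=0.4933;  θ1 = -1.3461+2.5672 ≈ 1.2211
φ2=120.0° → target in arm frame (-0.0152, 0.0549)
  A=0.0852, B=-0.4809, C=(l²−L²−A²−y'²−z²)/(2L)=-0.3997
  θ2 = atan2(B,A) + arccos(C/0.4884) = 1.1341
arm 3 (φ=240.0°): x'=0.0551, y'=-0.0143
  A=0.0149, B=-0.4809, C=(l²−L²−A²−y'²−z²)/(2L)=-0.3587
  θ3 = atan2(B,A) + arccos(C/0.4811) = 0.8723

θ₁ = 1.2211, θ₂ = 1.1341, θ₃ = 0.8723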